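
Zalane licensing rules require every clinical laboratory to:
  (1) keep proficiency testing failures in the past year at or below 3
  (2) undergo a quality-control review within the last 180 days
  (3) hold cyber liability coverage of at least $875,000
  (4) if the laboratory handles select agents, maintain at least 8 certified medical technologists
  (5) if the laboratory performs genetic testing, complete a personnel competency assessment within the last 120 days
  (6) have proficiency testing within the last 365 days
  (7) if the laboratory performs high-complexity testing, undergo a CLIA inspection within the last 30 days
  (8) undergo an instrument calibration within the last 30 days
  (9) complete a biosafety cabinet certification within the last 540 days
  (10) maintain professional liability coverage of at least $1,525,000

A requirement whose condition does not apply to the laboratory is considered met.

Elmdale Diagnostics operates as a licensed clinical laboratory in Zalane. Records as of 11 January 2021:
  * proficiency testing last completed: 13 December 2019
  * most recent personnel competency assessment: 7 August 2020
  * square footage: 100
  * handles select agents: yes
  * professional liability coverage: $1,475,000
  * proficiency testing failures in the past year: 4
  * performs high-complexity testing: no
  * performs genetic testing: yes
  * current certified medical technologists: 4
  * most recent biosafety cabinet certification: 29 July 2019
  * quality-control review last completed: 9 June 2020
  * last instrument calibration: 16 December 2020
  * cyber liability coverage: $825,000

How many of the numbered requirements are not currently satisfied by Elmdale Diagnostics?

1. proficiency testing failures in the past year 4 > 3 → not met
2. quality-control review 216 days ago vs limit 180 → not met
3. cyber liability coverage $825,000 < $875,000 → not met
4. condition 'handles select agents' holds; certified medical technologists 4 < 8 → not met
5. condition 'performs genetic testing' holds; personnel competency assessment 157 days ago vs limit 120 → not met
6. proficiency testing 395 days ago vs limit 365 → not met
7. condition 'performs high-complexity testing' does not hold → requirement n/a → met
8. instrument calibration 26 days ago vs limit 30 → met
9. biosafety cabinet certification 532 days ago vs limit 540 → met
10. professional liability coverage $1,475,000 < $1,525,000 → not met
Not met: 7 of 10

7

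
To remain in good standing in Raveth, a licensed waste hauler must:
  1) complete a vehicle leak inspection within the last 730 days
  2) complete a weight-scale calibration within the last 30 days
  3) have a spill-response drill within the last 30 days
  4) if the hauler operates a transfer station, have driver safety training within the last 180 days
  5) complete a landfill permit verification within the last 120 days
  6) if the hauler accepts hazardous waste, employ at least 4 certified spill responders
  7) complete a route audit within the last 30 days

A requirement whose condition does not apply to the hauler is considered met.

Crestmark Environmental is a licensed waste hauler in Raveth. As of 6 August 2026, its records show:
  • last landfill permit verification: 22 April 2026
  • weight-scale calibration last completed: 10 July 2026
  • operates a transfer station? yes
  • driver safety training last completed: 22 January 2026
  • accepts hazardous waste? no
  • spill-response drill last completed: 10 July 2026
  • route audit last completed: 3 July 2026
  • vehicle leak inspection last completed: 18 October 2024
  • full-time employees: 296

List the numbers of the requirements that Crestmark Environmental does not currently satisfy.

4, 7

1. vehicle leak inspection 657 days ago vs limit 730 → met
2. weight-scale calibration 27 days ago vs limit 30 → met
3. spill-response drill 27 days ago vs limit 30 → met
4. condition 'operates a transfer station' holds; driver safety training 196 days ago vs limit 180 → not met
5. landfill permit verification 106 days ago vs limit 120 → met
6. condition 'accepts hazardous waste' does not hold → requirement n/a → met
7. route audit 34 days ago vs limit 30 → not met
Not met: 4, 7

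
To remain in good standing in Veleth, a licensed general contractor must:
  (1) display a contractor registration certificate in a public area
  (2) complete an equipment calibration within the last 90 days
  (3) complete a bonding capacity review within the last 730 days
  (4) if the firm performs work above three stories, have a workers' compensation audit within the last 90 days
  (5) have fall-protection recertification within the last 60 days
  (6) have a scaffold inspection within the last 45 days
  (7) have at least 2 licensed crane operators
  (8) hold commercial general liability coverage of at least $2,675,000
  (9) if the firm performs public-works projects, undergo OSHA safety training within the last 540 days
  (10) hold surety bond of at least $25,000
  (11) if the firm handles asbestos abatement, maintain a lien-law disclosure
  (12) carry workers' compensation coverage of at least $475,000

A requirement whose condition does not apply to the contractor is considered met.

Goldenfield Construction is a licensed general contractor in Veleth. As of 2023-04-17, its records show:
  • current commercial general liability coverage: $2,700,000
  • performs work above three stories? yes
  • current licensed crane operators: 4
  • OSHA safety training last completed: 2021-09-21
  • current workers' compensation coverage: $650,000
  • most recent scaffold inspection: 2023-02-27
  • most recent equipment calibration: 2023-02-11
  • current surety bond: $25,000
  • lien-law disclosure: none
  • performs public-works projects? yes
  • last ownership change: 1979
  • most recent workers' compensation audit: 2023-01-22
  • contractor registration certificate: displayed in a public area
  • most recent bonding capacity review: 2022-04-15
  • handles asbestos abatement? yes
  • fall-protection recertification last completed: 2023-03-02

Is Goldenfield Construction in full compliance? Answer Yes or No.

1. contractor registration certificate present → met
2. equipment calibration 65 days ago vs limit 90 → met
3. bonding capacity review 367 days ago vs limit 730 → met
4. condition 'performs work above three stories' holds; workers' compensation audit 85 days ago vs limit 90 → met
5. fall-protection recertification 46 days ago vs limit 60 → met
6. scaffold inspection 49 days ago vs limit 45 → not met
7. licensed crane operators 4 ≥ 2 → met
8. commercial general liability coverage $2,700,000 ≥ $2,675,000 → met
9. condition 'performs public-works projects' holds; OSHA safety training 573 days ago vs limit 540 → not met
10. surety bond $25,000 ≥ $25,000 → met
11. condition 'handles asbestos abatement' holds; lien-law disclosure absent → not met
12. workers' compensation coverage $650,000 ≥ $475,000 → met
Not met: 6, 9, 11

No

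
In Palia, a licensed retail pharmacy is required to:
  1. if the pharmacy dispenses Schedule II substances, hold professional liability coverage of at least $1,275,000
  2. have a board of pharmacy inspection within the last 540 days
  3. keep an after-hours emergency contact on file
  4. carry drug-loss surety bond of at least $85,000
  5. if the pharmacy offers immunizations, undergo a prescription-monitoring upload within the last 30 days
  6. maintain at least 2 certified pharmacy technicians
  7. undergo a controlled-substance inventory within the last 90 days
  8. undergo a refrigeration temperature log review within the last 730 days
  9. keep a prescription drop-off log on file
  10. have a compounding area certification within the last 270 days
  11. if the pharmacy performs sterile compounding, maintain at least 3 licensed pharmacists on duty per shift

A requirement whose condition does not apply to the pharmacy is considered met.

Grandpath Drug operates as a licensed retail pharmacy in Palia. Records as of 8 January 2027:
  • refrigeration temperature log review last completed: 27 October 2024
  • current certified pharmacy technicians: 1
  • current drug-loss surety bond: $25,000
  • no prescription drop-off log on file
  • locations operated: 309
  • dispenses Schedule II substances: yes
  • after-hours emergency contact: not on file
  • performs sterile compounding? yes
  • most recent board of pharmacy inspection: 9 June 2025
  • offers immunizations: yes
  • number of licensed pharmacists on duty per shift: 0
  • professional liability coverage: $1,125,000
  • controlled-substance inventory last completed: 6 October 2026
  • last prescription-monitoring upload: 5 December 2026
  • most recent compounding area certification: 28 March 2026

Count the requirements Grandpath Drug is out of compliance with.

1. condition 'dispenses Schedule II substances' holds; professional liability coverage $1,125,000 < $1,275,000 → not met
2. board of pharmacy inspection 578 days ago vs limit 540 → not met
3. after-hours emergency contact absent → not met
4. drug-loss surety bond $25,000 < $85,000 → not met
5. condition 'offers immunizations' holds; prescription-monitoring upload 34 days ago vs limit 30 → not met
6. certified pharmacy technicians 1 < 2 → not met
7. controlled-substance inventory 94 days ago vs limit 90 → not met
8. refrigeration temperature log review 803 days ago vs limit 730 → not met
9. prescription drop-off log absent → not met
10. compounding area certification 286 days ago vs limit 270 → not met
11. condition 'performs sterile compounding' holds; licensed pharmacists on duty per shift 0 < 3 → not met
Not met: 11 of 11

11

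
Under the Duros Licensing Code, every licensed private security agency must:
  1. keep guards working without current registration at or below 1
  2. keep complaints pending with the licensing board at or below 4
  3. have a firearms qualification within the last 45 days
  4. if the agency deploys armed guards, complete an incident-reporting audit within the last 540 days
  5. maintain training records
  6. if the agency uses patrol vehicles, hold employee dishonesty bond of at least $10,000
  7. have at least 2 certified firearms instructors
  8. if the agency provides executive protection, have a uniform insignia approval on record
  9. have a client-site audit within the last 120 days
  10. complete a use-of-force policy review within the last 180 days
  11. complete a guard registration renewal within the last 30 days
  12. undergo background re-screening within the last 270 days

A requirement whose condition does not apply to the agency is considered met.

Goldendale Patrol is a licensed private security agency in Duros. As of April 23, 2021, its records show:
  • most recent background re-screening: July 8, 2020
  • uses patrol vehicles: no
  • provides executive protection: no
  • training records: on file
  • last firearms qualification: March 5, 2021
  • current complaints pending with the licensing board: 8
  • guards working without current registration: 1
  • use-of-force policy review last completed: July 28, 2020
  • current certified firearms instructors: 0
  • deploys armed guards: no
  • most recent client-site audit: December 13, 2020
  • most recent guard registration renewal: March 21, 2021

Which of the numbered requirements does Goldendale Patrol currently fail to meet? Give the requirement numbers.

2, 3, 7, 9, 10, 11, 12

1. guards working without current registration 1 ≤ 1 → met
2. complaints pending with the licensing board 8 > 4 → not met
3. firearms qualification 49 days ago vs limit 45 → not met
4. condition 'deploys armed guards' does not hold → requirement n/a → met
5. training records present → met
6. condition 'uses patrol vehicles' does not hold → requirement n/a → met
7. certified firearms instructors 0 < 2 → not met
8. condition 'provides executive protection' does not hold → requirement n/a → met
9. client-site audit 131 days ago vs limit 120 → not met
10. use-of-force policy review 269 days ago vs limit 180 → not met
11. guard registration renewal 33 days ago vs limit 30 → not met
12. background re-screening 289 days ago vs limit 270 → not met
Not met: 2, 3, 7, 9, 10, 11, 12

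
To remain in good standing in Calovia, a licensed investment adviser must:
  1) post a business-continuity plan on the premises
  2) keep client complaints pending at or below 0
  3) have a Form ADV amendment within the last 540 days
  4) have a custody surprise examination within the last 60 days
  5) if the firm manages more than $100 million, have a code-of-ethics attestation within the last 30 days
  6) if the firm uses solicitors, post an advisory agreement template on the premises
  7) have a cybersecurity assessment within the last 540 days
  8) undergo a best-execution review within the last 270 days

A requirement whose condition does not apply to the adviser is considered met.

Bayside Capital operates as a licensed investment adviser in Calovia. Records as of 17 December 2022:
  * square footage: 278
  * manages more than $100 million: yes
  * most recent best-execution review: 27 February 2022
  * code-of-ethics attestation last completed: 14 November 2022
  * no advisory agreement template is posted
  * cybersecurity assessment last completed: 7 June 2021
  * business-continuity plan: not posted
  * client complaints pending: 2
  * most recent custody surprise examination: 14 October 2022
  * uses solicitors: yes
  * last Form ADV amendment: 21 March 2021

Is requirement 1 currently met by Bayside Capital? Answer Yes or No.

No

1. business-continuity plan absent → not met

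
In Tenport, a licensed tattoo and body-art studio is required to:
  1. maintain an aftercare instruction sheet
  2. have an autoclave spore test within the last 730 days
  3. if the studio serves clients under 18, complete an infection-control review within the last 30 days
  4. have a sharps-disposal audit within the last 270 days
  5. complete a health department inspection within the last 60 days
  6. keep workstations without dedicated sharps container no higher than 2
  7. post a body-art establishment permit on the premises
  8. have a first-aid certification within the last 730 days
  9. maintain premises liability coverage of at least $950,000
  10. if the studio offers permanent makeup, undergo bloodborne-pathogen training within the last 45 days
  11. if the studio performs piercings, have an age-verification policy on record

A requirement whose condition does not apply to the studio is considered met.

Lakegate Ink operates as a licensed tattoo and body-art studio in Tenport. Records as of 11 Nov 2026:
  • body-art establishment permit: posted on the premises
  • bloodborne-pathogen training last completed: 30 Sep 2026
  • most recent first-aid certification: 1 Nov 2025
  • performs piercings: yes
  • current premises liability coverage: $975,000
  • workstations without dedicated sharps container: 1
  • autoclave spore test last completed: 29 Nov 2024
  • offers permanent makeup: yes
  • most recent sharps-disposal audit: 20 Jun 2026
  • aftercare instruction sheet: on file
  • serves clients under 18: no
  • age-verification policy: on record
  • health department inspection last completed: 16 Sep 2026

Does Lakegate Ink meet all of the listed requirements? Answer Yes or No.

Yes

1. aftercare instruction sheet present → met
2. autoclave spore test 712 days ago vs limit 730 → met
3. condition 'serves clients under 18' does not hold → requirement n/a → met
4. sharps-disposal audit 144 days ago vs limit 270 → met
5. health department inspection 56 days ago vs limit 60 → met
6. workstations without dedicated sharps container 1 ≤ 2 → met
7. body-art establishment permit present → met
8. first-aid certification 375 days ago vs limit 730 → met
9. premises liability coverage $975,000 ≥ $950,000 → met
10. condition 'offers permanent makeup' holds; bloodborne-pathogen training 42 days ago vs limit 45 → met
11. condition 'performs piercings' holds; age-verification policy present → met
All met.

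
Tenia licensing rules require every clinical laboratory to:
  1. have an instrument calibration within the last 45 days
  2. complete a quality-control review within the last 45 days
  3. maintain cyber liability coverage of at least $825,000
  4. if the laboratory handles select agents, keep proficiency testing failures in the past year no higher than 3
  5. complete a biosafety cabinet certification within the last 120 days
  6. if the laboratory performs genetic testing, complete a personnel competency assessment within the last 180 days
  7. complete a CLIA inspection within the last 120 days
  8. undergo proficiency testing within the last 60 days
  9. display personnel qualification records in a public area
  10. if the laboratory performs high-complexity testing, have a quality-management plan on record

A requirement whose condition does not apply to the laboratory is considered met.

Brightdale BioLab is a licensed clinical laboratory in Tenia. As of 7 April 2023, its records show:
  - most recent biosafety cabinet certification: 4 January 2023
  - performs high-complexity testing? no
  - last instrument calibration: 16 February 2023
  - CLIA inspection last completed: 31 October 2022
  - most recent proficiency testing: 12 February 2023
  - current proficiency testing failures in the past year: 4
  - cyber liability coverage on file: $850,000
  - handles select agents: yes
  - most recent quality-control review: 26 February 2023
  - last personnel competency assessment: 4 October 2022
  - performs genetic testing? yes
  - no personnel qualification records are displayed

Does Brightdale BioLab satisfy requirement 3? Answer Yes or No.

3. cyber liability coverage $850,000 ≥ $825,000 → met

Yes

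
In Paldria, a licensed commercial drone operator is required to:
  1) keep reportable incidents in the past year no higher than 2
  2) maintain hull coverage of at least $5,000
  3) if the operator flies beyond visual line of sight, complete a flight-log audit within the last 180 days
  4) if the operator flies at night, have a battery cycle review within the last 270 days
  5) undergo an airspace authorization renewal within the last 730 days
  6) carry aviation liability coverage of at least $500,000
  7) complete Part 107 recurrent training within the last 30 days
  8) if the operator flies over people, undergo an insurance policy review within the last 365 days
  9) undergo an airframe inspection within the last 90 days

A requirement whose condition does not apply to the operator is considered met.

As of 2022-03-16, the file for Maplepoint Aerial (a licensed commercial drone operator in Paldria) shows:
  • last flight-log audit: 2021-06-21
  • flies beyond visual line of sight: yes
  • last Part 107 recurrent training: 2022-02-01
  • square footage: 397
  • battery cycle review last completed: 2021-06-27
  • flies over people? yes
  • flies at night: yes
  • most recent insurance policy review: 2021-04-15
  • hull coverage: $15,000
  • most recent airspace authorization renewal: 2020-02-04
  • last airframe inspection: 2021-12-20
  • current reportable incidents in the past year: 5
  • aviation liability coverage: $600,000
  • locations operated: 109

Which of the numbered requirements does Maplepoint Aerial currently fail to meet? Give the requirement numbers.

1, 3, 5, 7

1. reportable incidents in the past year 5 > 2 → not met
2. hull coverage $15,000 ≥ $5,000 → met
3. condition 'flies beyond visual line of sight' holds; flight-log audit 268 days ago vs limit 180 → not met
4. condition 'flies at night' holds; battery cycle review 262 days ago vs limit 270 → met
5. airspace authorization renewal 771 days ago vs limit 730 → not met
6. aviation liability coverage $600,000 ≥ $500,000 → met
7. Part 107 recurrent training 43 days ago vs limit 30 → not met
8. condition 'flies over people' holds; insurance policy review 335 days ago vs limit 365 → met
9. airframe inspection 86 days ago vs limit 90 → met
Not met: 1, 3, 5, 7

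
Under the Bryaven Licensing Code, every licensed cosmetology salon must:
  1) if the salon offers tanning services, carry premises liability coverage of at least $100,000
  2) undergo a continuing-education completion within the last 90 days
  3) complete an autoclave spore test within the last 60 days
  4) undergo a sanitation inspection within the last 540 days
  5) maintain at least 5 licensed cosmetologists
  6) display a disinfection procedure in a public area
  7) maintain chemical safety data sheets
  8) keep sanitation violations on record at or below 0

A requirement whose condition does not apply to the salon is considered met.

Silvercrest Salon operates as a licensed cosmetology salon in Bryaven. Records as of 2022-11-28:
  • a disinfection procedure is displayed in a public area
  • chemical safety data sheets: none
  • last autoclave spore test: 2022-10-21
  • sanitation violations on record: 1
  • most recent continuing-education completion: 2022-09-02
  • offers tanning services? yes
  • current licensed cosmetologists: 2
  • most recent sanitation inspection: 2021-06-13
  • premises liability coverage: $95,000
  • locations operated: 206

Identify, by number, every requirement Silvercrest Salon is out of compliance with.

1, 5, 7, 8

1. condition 'offers tanning services' holds; premises liability coverage $95,000 < $100,000 → not met
2. continuing-education completion 87 days ago vs limit 90 → met
3. autoclave spore test 38 days ago vs limit 60 → met
4. sanitation inspection 533 days ago vs limit 540 → met
5. licensed cosmetologists 2 < 5 → not met
6. disinfection procedure present → met
7. chemical safety data sheets absent → not met
8. sanitation violations on record 1 > 0 → not met
Not met: 1, 5, 7, 8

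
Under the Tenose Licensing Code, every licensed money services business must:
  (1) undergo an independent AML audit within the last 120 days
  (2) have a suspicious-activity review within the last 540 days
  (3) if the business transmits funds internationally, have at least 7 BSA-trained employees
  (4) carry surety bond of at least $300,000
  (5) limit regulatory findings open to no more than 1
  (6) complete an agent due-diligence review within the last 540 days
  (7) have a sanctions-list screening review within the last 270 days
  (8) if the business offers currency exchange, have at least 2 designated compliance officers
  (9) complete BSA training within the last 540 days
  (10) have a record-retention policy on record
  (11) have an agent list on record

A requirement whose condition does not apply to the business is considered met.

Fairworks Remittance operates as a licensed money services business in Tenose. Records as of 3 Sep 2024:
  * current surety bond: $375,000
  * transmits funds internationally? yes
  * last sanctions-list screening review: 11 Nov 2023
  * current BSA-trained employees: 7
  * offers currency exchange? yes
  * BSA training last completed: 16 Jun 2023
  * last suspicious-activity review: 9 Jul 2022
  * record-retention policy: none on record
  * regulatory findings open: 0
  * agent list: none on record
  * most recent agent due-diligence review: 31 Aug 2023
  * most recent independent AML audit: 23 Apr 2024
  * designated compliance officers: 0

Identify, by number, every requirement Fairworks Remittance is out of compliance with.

1, 2, 7, 8, 10, 11

1. independent AML audit 133 days ago vs limit 120 → not met
2. suspicious-activity review 787 days ago vs limit 540 → not met
3. condition 'transmits funds internationally' holds; BSA-trained employees 7 ≥ 7 → met
4. surety bond $375,000 ≥ $300,000 → met
5. regulatory findings open 0 ≤ 1 → met
6. agent due-diligence review 369 days ago vs limit 540 → met
7. sanctions-list screening review 297 days ago vs limit 270 → not met
8. condition 'offers currency exchange' holds; designated compliance officers 0 < 2 → not met
9. BSA training 445 days ago vs limit 540 → met
10. record-retention policy absent → not met
11. agent list absent → not met
Not met: 1, 2, 7, 8, 10, 11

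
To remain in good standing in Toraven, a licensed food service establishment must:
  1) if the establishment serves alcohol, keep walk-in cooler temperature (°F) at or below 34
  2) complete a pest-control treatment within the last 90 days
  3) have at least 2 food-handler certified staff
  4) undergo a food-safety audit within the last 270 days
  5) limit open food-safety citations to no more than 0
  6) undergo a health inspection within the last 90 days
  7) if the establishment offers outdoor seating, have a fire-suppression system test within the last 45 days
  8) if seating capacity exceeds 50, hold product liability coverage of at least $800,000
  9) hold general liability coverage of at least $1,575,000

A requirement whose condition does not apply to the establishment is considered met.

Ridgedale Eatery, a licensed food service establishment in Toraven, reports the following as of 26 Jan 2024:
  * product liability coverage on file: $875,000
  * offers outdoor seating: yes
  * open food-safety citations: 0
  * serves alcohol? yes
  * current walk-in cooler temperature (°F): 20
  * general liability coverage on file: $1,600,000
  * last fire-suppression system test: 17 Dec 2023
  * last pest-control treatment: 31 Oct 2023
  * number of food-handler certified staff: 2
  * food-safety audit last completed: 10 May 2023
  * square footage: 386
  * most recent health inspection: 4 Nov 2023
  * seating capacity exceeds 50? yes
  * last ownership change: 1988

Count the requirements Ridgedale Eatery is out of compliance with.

1. condition 'serves alcohol' holds; walk-in cooler temperature (°F) 20 ≤ 34 → met
2. pest-control treatment 87 days ago vs limit 90 → met
3. food-handler certified staff 2 ≥ 2 → met
4. food-safety audit 261 days ago vs limit 270 → met
5. open food-safety citations 0 ≤ 0 → met
6. health inspection 83 days ago vs limit 90 → met
7. condition 'offers outdoor seating' holds; fire-suppression system test 40 days ago vs limit 45 → met
8. condition 'seating capacity exceeds 50' holds; product liability coverage $875,000 ≥ $800,000 → met
9. general liability coverage $1,600,000 ≥ $1,575,000 → met
Not met: 0 of 9

0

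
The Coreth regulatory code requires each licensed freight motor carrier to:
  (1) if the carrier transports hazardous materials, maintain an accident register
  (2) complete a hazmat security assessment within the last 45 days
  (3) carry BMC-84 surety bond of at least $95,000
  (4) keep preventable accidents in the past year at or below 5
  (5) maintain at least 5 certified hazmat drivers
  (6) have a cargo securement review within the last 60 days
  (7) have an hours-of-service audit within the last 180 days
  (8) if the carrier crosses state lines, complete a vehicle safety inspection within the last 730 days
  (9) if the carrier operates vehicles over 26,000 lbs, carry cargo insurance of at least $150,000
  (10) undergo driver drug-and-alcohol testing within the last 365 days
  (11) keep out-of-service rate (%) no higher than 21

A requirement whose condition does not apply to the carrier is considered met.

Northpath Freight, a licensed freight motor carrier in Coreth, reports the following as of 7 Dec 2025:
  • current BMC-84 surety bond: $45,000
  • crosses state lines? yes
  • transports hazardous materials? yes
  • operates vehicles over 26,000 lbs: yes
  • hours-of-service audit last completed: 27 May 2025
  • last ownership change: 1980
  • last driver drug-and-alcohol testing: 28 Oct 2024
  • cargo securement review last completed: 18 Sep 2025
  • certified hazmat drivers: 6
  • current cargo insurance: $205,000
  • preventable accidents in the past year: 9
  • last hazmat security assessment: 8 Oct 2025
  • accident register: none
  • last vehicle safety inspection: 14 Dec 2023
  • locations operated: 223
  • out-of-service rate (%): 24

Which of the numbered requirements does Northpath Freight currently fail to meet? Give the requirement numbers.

1, 2, 3, 4, 6, 7, 10, 11

1. condition 'transports hazardous materials' holds; accident register absent → not met
2. hazmat security assessment 60 days ago vs limit 45 → not met
3. BMC-84 surety bond $45,000 < $95,000 → not met
4. preventable accidents in the past year 9 > 5 → not met
5. certified hazmat drivers 6 ≥ 5 → met
6. cargo securement review 80 days ago vs limit 60 → not met
7. hours-of-service audit 194 days ago vs limit 180 → not met
8. condition 'crosses state lines' holds; vehicle safety inspection 724 days ago vs limit 730 → met
9. condition 'operates vehicles over 26,000 lbs' holds; cargo insurance $205,000 ≥ $150,000 → met
10. driver drug-and-alcohol testing 405 days ago vs limit 365 → not met
11. out-of-service rate (%) 24 > 21 → not met
Not met: 1, 2, 3, 4, 6, 7, 10, 11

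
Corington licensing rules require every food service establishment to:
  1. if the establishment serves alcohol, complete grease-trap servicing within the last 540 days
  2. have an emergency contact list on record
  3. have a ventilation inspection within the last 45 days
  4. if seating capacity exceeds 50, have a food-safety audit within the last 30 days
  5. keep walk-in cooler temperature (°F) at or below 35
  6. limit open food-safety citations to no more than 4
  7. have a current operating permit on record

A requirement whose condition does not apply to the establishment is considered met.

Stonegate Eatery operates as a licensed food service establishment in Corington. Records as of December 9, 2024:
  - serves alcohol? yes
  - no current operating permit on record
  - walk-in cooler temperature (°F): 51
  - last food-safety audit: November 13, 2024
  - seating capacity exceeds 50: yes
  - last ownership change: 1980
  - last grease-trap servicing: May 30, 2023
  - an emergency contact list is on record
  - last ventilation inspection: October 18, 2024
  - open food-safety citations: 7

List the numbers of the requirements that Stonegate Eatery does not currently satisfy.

1, 3, 5, 6, 7

1. condition 'serves alcohol' holds; grease-trap servicing 559 days ago vs limit 540 → not met
2. emergency contact list present → met
3. ventilation inspection 52 days ago vs limit 45 → not met
4. condition 'seating capacity exceeds 50' holds; food-safety audit 26 days ago vs limit 30 → met
5. walk-in cooler temperature (°F) 51 > 35 → not met
6. open food-safety citations 7 > 4 → not met
7. current operating permit absent → not met
Not met: 1, 3, 5, 6, 7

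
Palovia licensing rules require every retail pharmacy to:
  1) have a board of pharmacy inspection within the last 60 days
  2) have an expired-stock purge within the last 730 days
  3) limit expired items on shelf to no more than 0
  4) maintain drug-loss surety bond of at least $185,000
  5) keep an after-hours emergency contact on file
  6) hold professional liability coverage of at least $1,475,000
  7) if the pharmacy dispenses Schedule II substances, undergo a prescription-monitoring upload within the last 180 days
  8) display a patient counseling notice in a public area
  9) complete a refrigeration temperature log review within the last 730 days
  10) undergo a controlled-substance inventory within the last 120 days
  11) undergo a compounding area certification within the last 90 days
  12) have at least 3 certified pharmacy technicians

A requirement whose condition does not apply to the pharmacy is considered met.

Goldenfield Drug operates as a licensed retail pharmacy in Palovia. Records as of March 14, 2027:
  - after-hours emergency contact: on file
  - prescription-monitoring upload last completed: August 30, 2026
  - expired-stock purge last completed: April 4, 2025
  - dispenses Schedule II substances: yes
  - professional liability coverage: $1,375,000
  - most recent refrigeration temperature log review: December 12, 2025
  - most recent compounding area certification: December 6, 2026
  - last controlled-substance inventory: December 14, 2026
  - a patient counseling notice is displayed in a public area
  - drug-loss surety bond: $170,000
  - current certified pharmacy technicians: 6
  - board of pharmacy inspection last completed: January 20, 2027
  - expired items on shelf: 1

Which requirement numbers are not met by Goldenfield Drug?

3, 4, 6, 7, 11

1. board of pharmacy inspection 53 days ago vs limit 60 → met
2. expired-stock purge 709 days ago vs limit 730 → met
3. expired items on shelf 1 > 0 → not met
4. drug-loss surety bond $170,000 < $185,000 → not met
5. after-hours emergency contact present → met
6. professional liability coverage $1,375,000 < $1,475,000 → not met
7. condition 'dispenses Schedule II substances' holds; prescription-monitoring upload 196 days ago vs limit 180 → not met
8. patient counseling notice present → met
9. refrigeration temperature log review 457 days ago vs limit 730 → met
10. controlled-substance inventory 90 days ago vs limit 120 → met
11. compounding area certification 98 days ago vs limit 90 → not met
12. certified pharmacy technicians 6 ≥ 3 → met
Not met: 3, 4, 6, 7, 11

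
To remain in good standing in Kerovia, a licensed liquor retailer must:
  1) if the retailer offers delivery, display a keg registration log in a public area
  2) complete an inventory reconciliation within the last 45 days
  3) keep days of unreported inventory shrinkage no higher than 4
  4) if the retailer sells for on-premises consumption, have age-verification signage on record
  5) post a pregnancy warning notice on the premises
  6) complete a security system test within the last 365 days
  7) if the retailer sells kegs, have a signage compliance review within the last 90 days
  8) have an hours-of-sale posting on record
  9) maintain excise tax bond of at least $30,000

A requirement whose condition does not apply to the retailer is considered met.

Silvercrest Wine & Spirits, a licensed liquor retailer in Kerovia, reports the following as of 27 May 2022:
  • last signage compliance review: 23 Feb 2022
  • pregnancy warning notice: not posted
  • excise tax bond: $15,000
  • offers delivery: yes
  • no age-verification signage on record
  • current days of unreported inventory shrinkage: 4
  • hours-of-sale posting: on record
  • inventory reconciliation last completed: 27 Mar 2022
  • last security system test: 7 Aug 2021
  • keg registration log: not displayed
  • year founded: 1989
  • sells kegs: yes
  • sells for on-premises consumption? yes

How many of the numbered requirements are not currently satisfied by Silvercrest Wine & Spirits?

1. condition 'offers delivery' holds; keg registration log absent → not met
2. inventory reconciliation 61 days ago vs limit 45 → not met
3. days of unreported inventory shrinkage 4 ≤ 4 → met
4. condition 'sells for on-premises consumption' holds; age-verification signage absent → not met
5. pregnancy warning notice absent → not met
6. security system test 293 days ago vs limit 365 → met
7. condition 'sells kegs' holds; signage compliance review 93 days ago vs limit 90 → not met
8. hours-of-sale posting present → met
9. excise tax bond $15,000 < $30,000 → not met
Not met: 6 of 9

6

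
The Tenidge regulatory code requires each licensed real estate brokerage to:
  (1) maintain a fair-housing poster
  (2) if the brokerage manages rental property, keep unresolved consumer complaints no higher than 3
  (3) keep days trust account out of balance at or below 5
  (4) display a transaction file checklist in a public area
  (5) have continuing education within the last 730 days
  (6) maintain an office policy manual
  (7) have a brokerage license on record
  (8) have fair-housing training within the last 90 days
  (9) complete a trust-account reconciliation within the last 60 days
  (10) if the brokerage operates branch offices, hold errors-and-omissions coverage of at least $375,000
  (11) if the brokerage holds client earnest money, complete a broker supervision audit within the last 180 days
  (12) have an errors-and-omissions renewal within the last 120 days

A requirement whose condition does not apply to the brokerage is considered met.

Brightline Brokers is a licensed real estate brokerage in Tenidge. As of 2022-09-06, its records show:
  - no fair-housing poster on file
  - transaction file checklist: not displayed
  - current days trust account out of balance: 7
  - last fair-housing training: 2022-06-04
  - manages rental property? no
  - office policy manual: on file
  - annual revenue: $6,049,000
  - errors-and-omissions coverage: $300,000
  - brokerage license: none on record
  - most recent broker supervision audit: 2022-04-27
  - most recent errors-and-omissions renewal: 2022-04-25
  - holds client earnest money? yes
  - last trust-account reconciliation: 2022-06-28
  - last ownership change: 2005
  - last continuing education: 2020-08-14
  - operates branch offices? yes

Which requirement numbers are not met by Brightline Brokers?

1. fair-housing poster absent → not met
2. condition 'manages rental property' does not hold → requirement n/a → met
3. days trust account out of balance 7 > 5 → not met
4. transaction file checklist absent → not met
5. continuing education 753 days ago vs limit 730 → not met
6. office policy manual present → met
7. brokerage license absent → not met
8. fair-housing training 94 days ago vs limit 90 → not met
9. trust-account reconciliation 70 days ago vs limit 60 → not met
10. condition 'operates branch offices' holds; errors-and-omissions coverage $300,000 < $375,000 → not met
11. condition 'holds client earnest money' holds; broker supervision audit 132 days ago vs limit 180 → met
12. errors-and-omissions renewal 134 days ago vs limit 120 → not met
Not met: 1, 3, 4, 5, 7, 8, 9, 10, 12

1, 3, 4, 5, 7, 8, 9, 10, 12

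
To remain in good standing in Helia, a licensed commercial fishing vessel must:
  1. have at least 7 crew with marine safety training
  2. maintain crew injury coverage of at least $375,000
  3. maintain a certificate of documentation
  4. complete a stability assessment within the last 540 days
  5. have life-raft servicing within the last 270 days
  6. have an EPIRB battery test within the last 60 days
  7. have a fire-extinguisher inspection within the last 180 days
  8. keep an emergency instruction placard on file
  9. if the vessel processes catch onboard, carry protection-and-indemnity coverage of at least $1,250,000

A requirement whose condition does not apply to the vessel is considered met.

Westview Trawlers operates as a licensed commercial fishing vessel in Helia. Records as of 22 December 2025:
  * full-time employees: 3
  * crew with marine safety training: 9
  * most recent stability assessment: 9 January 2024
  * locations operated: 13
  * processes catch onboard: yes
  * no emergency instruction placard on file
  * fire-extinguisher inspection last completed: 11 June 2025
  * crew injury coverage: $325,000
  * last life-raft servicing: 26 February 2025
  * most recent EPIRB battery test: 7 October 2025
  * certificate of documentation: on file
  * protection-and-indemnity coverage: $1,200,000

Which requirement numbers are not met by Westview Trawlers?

1. crew with marine safety training 9 ≥ 7 → met
2. crew injury coverage $325,000 < $375,000 → not met
3. certificate of documentation present → met
4. stability assessment 713 days ago vs limit 540 → not met
5. life-raft servicing 299 days ago vs limit 270 → not met
6. EPIRB battery test 76 days ago vs limit 60 → not met
7. fire-extinguisher inspection 194 days ago vs limit 180 → not met
8. emergency instruction placard absent → not met
9. condition 'processes catch onboard' holds; protection-and-indemnity coverage $1,200,000 < $1,250,000 → not met
Not met: 2, 4, 5, 6, 7, 8, 9

2, 4, 5, 6, 7, 8, 9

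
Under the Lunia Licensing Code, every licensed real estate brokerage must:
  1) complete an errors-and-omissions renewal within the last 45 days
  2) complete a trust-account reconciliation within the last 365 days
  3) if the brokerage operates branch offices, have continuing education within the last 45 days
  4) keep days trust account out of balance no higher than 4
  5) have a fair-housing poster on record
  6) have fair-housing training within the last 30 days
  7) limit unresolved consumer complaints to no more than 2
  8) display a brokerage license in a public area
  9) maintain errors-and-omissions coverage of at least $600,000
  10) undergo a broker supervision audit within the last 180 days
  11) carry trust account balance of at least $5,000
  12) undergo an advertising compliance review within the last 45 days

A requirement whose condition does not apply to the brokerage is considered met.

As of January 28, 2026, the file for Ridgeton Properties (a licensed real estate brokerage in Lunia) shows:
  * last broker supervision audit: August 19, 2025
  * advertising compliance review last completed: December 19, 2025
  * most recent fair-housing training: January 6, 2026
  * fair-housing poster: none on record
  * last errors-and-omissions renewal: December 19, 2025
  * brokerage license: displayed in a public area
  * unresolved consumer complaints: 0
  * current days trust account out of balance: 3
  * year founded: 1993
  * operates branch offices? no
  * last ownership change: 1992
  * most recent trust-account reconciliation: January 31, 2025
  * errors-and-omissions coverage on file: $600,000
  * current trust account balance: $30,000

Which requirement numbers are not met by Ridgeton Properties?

1. errors-and-omissions renewal 40 days ago vs limit 45 → met
2. trust-account reconciliation 362 days ago vs limit 365 → met
3. condition 'operates branch offices' does not hold → requirement n/a → met
4. days trust account out of balance 3 ≤ 4 → met
5. fair-housing poster absent → not met
6. fair-housing training 22 days ago vs limit 30 → met
7. unresolved consumer complaints 0 ≤ 2 → met
8. brokerage license present → met
9. errors-and-omissions coverage $600,000 ≥ $600,000 → met
10. broker supervision audit 162 days ago vs limit 180 → met
11. trust account balance $30,000 ≥ $5,000 → met
12. advertising compliance review 40 days ago vs limit 45 → met
Not met: 5

5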